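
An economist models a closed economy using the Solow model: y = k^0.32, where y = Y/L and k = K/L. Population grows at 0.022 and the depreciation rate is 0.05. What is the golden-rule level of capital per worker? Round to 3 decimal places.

n + δ = 0.022 + 0.05 = 0.072.
Maximizing c = f(k) − (n+δ)·k gives f'(k) = n+δ, i.e. 0.32·k^(0.32−1) = 0.072, so k_gold = (0.32/0.072)^(1/0.68) ≈ 8.9675.

k_gold ≈ 8.968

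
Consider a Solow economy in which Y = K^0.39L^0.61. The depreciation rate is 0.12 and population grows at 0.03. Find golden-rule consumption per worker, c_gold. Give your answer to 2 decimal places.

The effective depreciation rate is n + δ = 0.03 + 0.12 = 0.15.
Golden rule sets MPK = n+δ: 0.39·k^(0.39−1) = 0.15, so k_gold = (0.39/0.15)^(1/0.61) ≈ 4.7894.
y_gold = 4.7894^0.39 ≈ 1.8421.
c_gold = y_gold − (n+δ)·k_gold = 1.8421 − 0.15·4.7894 ≈ 1.1237.

c_gold ≈ 1.12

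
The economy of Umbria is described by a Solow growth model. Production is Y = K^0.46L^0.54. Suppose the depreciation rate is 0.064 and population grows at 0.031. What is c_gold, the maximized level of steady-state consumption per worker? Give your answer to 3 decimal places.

Capital per worker breaks even when investment replaces (n + δ)·k; here n + δ = 0.095.
Setting f'(k) = n+δ gives 0.46·k^(0.46−1) = 0.095, hence k_gold = (0.46/0.095)^(1/0.54) ≈ 18.5602.
y_gold = 18.5602^0.46 ≈ 3.8331.
c_gold = y_gold − (n+δ)·k_gold = 3.8331 − 0.095·18.5602 ≈ 2.0699.

c_gold ≈ 2.070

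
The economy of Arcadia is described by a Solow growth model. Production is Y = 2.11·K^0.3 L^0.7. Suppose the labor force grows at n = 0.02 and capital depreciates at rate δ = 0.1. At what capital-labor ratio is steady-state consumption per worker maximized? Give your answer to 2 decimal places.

k_gold ≈ 10.76

Break-even investment rate: n + δ = 0.02 + 0.1 = 0.12.
Setting f'(k) = n+δ gives 0.3·2.11·k^(0.3−1) = 0.12, hence k_gold = (0.3·2.11/0.12)^(1/0.7) ≈ 10.7584.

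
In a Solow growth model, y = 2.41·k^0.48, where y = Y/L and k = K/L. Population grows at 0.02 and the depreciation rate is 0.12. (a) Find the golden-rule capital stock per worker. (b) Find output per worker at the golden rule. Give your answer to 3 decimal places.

(a) k_gold ≈ 58.038; (b) y_gold ≈ 16.928

Capital per worker breaks even when investment replaces (n + δ)·k; here n + δ = 0.14.
At the golden rule the marginal product of capital equals n+δ: 0.48·2.41·k^(0.48−1) = 0.14. Solving, k_gold = (0.48·2.41/0.14)^(1/0.52) ≈ 58.0379.
y_gold = 2.41·58.0379^0.48 ≈ 16.9277.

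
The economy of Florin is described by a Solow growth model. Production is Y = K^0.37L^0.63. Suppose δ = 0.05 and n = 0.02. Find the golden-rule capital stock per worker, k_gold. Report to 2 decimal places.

The effective depreciation rate is n + δ = 0.02 + 0.05 = 0.07.
Maximizing c = f(k) − (n+δ)·k gives f'(k) = n+δ, i.e. 0.37·k^(0.37−1) = 0.07, so k_gold = (0.37/0.07)^(1/0.63) ≈ 14.0535.

k_gold ≈ 14.05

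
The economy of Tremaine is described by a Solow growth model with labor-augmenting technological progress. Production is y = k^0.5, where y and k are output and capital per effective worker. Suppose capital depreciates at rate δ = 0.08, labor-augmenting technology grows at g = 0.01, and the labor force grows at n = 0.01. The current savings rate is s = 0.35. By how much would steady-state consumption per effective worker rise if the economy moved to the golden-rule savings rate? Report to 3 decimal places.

n + g + δ = 0.01 + 0.01 + 0.08 = 0.1.
Current steady state (s = 0.35): k* = (0.35/0.1)^(1/0.5) ≈ 12.2500, y* = 12.2500^0.5 ≈ 3.5000, c* = (1−0.35)·3.5000 ≈ 2.2750.
Golden rule sets MPK = n+g+δ: 0.5·k^(0.5−1) = 0.1, so k_gold = (0.5/0.1)^(1/0.5) ≈ 25.0000.
y_gold = 25.0000^0.5 ≈ 5.0000, c_gold = y_gold − 0.1·k_gold ≈ 2.5000.
Gain: Δc = 2.5000 − 2.2750 ≈ 0.2250.

Δc ≈ 0.225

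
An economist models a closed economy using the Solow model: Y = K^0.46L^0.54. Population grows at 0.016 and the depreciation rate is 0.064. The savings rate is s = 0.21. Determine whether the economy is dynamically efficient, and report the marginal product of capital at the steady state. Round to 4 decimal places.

dynamically efficient; MPK ≈ 0.1752

n + δ = 0.016 + 0.064 = 0.08.
Steady-state k*: s·k^0.46 = 0.08·k gives k* = (0.21/0.08)^(1/0.54) ≈ 5.9726.
MPK = 0.46·5.9726^(-0.54) ≈ 0.1752.
MPK > n+δ = 0.08, so the economy is dynamically efficient (under-saving).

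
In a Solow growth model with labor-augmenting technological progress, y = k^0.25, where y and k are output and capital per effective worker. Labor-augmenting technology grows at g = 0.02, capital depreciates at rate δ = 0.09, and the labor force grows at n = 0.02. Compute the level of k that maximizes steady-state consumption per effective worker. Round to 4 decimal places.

k_gold ≈ 2.3915

Capital per effective worker breaks even when investment replaces (n + g + δ)·k; here n + g + δ = 0.13.
At the golden rule the marginal product of capital equals n+g+δ: 0.25·k^(0.25−1) = 0.13. Solving, k_gold = (0.25/0.13)^(1/0.75) ≈ 2.3915.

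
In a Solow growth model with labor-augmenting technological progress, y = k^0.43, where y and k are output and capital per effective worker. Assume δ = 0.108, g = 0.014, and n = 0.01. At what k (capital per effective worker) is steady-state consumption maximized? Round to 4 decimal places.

k_gold ≈ 7.9399

Capital per effective worker breaks even when investment replaces (n + g + δ)·k; here n + g + δ = 0.132.
Maximizing c = f(k) − (n+g+δ)·k gives f'(k) = n+g+δ, i.e. 0.43·k^(0.43−1) = 0.132, so k_gold = (0.43/0.132)^(1/0.57) ≈ 7.9399.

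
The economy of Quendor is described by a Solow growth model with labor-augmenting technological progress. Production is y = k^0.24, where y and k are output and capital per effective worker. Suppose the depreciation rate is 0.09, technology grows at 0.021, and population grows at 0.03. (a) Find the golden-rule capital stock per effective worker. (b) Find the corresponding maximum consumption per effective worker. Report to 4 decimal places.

(a) k_gold ≈ 2.0134; (b) c_gold ≈ 0.8990

The effective depreciation rate is n + g + δ = 0.03 + 0.021 + 0.09 = 0.141.
Setting f'(k) = n+g+δ gives 0.24·k^(0.24−1) = 0.141, hence k_gold = (0.24/0.141)^(1/0.76) ≈ 2.0134.
y_gold = 2.0134^0.24 ≈ 1.1829; c_gold = y_gold − 0.141·k_gold ≈ 0.8990.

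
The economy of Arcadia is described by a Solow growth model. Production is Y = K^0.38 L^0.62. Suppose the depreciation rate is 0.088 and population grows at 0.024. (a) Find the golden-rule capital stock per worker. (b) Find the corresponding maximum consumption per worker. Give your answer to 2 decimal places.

(a) k_gold ≈ 7.17; (b) c_gold ≈ 1.31

Capital per worker breaks even when investment replaces (n + δ)·k; here n + δ = 0.112.
Maximizing c = f(k) − (n+δ)·k gives f'(k) = n+δ, i.e. 0.38·k^(0.38−1) = 0.112, so k_gold = (0.38/0.112)^(1/0.62) ≈ 7.1738.
y_gold = 7.1738^0.38 ≈ 2.1144; c_gold = y_gold − 0.112·k_gold ≈ 1.3109.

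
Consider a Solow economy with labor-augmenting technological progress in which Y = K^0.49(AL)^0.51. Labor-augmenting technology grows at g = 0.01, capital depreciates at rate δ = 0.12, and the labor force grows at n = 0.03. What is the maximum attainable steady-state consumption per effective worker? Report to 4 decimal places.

n + g + δ = 0.03 + 0.01 + 0.12 = 0.16.
At the golden rule the marginal product of capital equals n+g+δ: 0.49·k^(0.49−1) = 0.16. Solving, k_gold = (0.49/0.16)^(1/0.51) ≈ 8.9762.
y_gold = 8.9762^0.49 ≈ 2.9310.
c_gold = y_gold − (n+g+δ)·k_gold = 2.9310 − 0.16·8.9762 ≈ 1.4948.

c_gold ≈ 1.4948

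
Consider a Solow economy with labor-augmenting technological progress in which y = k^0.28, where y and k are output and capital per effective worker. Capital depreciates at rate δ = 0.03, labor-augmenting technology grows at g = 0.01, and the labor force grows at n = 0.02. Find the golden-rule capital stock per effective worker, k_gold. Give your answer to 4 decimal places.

k_gold ≈ 8.4952

n + g + δ = 0.02 + 0.01 + 0.03 = 0.06.
Golden rule sets MPK = n+g+δ: 0.28·k^(0.28−1) = 0.06, so k_gold = (0.28/0.06)^(1/0.72) ≈ 8.4952.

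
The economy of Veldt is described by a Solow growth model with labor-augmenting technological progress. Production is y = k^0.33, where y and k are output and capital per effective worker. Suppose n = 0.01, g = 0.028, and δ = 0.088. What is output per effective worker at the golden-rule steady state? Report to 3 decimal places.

n + g + δ = 0.01 + 0.028 + 0.088 = 0.126.
Maximizing c = f(k) − (n+g+δ)·k gives f'(k) = n+g+δ, i.e. 0.33·k^(0.33−1) = 0.126, so k_gold = (0.33/0.126)^(1/0.67) ≈ 4.2082.
Output: y_gold = k_gold^0.33 = 4.2082^0.33 ≈ 1.6068.

y_gold ≈ 1.607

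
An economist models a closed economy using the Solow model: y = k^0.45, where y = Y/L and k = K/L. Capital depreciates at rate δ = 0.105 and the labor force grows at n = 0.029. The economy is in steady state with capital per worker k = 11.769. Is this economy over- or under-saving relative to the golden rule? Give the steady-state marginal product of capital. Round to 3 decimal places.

over-saving; MPK ≈ 0.116

The effective depreciation rate is n + δ = 0.029 + 0.105 = 0.134.
MPK = 0.45·k^(0.45−1) = 0.45·11.769^(-0.55) ≈ 0.1160.
MPK < 0.134, so the economy is dynamically inefficient (over-saving).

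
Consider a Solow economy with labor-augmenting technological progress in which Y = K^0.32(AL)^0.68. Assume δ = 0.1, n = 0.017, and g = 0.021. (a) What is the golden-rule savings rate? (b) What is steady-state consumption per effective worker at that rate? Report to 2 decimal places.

(a) s_gold = 0.32; (b) c_gold ≈ 1.01

Capital per effective worker breaks even when investment replaces (n + g + δ)·k; here n + g + δ = 0.138.
For Cobb-Douglas, s_gold equals capital's share: s_gold = 0.32.
Setting f'(k) = n+g+δ gives 0.32·k^(0.32−1) = 0.138, hence k_gold = (0.32/0.138)^(1/0.68) ≈ 3.4448.
y_gold = 3.4448^0.32 ≈ 1.4856; c_gold = (1−0.32)·y_gold ≈ 1.0102.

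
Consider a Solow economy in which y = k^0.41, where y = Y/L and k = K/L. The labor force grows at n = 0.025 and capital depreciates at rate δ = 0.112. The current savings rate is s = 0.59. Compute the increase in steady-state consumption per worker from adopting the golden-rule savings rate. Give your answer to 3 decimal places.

Break-even investment rate: n + δ = 0.025 + 0.112 = 0.137.
Current steady state (s = 0.59): k* = (0.59/0.137)^(1/0.59) ≈ 11.8795, y* = 11.8795^0.41 ≈ 2.7585, c* = (1−0.59)·2.7585 ≈ 1.1310.
At the golden rule the marginal product of capital equals n+δ: 0.41·k^(0.41−1) = 0.137. Solving, k_gold = (0.41/0.137)^(1/0.59) ≈ 6.4104.
y_gold = 6.4104^0.41 ≈ 2.1420, c_gold = y_gold − 0.137·k_gold ≈ 1.2638.
Gain: Δc = 1.2638 − 1.1310 ≈ 0.1328.

Δc ≈ 0.133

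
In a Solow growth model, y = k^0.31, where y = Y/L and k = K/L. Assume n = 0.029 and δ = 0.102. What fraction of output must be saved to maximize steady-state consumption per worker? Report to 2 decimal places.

s_gold = 0.31

The effective depreciation rate is n + δ = 0.029 + 0.102 = 0.131.
At the golden rule MPK = n+δ, and in any Cobb-Douglas steady state s = (n+δ)·k/y = MPK·k/y = capital's share 0.31.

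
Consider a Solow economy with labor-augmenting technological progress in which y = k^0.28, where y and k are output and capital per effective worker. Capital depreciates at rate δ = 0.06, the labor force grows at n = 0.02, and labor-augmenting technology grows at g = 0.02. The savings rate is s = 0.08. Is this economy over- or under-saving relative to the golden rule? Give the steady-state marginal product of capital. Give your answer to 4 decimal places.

Capital per effective worker breaks even when investment replaces (n + g + δ)·k; here n + g + δ = 0.1.
Steady-state k*: s·k^0.28 = 0.1·k gives k* = (0.08/0.1)^(1/0.72) ≈ 0.7335.
MPK = 0.28·0.7335^(-0.72) ≈ 0.3500.
MPK > n+g+δ = 0.1, so the economy is dynamically efficient (under-saving).

under-saving; MPK ≈ 0.3500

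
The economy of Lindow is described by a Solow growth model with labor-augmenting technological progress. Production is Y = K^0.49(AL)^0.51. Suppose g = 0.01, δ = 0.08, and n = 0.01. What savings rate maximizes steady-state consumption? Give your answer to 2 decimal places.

s_gold = 0.49

n + g + δ = 0.01 + 0.01 + 0.08 = 0.1.
At the golden rule MPK = n+g+δ, and in any Cobb-Douglas steady state s = (n+g+δ)·k/y = MPK·k/y = capital's share 0.49.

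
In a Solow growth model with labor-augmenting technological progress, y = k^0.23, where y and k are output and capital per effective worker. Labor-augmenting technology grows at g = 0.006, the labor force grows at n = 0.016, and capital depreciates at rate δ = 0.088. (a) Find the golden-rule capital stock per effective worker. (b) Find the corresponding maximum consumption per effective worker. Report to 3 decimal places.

n + g + δ = 0.016 + 0.006 + 0.088 = 0.11.
At the golden rule the marginal product of capital equals n+g+δ: 0.23·k^(0.23−1) = 0.11. Solving, k_gold = (0.23/0.11)^(1/0.77) ≈ 2.6063.
y_gold = 2.6063^0.23 ≈ 1.2465; c_gold = y_gold − 0.11·k_gold ≈ 0.9598.

(a) k_gold ≈ 2.606; (b) c_gold ≈ 0.960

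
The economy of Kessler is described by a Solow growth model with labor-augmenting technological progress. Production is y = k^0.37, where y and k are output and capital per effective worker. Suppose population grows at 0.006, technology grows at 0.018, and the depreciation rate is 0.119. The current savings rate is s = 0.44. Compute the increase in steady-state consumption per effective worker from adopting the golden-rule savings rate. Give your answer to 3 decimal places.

Δc ≈ 0.017

Capital per effective worker breaks even when investment replaces (n + g + δ)·k; here n + g + δ = 0.143.
Current steady state (s = 0.44): k* = (0.44/0.143)^(1/0.63) ≈ 5.9537, y* = 5.9537^0.37 ≈ 1.9350, c* = (1−0.44)·1.9350 ≈ 1.0836.
Setting f'(k) = n+g+δ gives 0.37·k^(0.37−1) = 0.143, hence k_gold = (0.37/0.143)^(1/0.63) ≈ 4.5221.
y_gold = 4.5221^0.37 ≈ 1.7477, c_gold = y_gold − 0.143·k_gold ≈ 1.1011.
Gain: Δc = 1.1011 − 1.0836 ≈ 0.0175.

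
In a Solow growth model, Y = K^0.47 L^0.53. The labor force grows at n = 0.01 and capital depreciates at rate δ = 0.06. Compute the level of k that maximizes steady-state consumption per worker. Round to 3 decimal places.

Break-even investment rate: n + δ = 0.01 + 0.06 = 0.07.
Golden rule sets MPK = n+δ: 0.47·k^(0.47−1) = 0.07, so k_gold = (0.47/0.07)^(1/0.53) ≈ 36.3393.

k_gold ≈ 36.339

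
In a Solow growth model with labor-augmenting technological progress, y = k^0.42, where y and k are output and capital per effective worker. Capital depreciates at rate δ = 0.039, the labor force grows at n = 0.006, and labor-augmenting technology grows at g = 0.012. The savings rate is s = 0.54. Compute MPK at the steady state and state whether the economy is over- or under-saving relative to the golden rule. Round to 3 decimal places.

over-saving; MPK ≈ 0.044

The effective depreciation rate is n + g + δ = 0.006 + 0.012 + 0.039 = 0.057.
Steady-state k*: s·k^0.42 = 0.057·k gives k* = (0.54/0.057)^(1/0.58) ≈ 48.2673.
MPK = 0.42·48.2673^(-0.58) ≈ 0.0443.
MPK < n+g+δ = 0.057, so the economy is dynamically inefficient (over-saving).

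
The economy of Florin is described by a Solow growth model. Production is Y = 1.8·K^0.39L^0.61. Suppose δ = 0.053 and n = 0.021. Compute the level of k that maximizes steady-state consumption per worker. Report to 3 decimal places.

k_gold ≈ 39.977

Break-even investment rate: n + δ = 0.021 + 0.053 = 0.074.
At the golden rule the marginal product of capital equals n+δ: 0.39·1.8·k^(0.39−1) = 0.074. Solving, k_gold = (0.39·1.8/0.074)^(1/0.61) ≈ 39.9772.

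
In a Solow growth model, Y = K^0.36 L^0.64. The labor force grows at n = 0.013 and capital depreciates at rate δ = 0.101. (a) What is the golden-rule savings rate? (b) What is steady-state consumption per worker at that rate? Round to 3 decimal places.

(a) s_gold = 0.360; (b) c_gold ≈ 1.222

The effective depreciation rate is n + δ = 0.013 + 0.101 = 0.114.
For Cobb-Douglas, s_gold equals capital's share: s_gold = 0.36.
Setting f'(k) = n+δ gives 0.36·k^(0.36−1) = 0.114, hence k_gold = (0.36/0.114)^(1/0.64) ≈ 6.0299.
y_gold = 6.0299^0.36 ≈ 1.9095; c_gold = (1−0.36)·y_gold ≈ 1.2221.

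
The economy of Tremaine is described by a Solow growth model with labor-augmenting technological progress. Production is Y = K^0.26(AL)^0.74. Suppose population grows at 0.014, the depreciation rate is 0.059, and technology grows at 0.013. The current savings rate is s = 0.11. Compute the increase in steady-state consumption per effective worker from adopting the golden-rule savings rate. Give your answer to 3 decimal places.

Break-even investment rate: n + g + δ = 0.014 + 0.013 + 0.059 = 0.086.
Current steady state (s = 0.11): k* = (0.11/0.086)^(1/0.74) ≈ 1.3946, y* = 1.3946^0.26 ≈ 1.0903, c* = (1−0.11)·1.0903 ≈ 0.9704.
Maximizing c = f(k) − (n+g+δ)·k gives f'(k) = n+g+δ, i.e. 0.26·k^(0.26−1) = 0.086, so k_gold = (0.26/0.086)^(1/0.74) ≈ 4.4595.
y_gold = 4.4595^0.26 ≈ 1.4751, c_gold = y_gold − 0.086·k_gold ≈ 1.0916.
Gain: Δc = 1.0916 − 0.9704 ≈ 0.1212.

Δc ≈ 0.121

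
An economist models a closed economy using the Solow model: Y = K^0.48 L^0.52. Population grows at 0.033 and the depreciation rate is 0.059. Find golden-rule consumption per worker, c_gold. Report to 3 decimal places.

n + δ = 0.033 + 0.059 = 0.092.
Maximizing c = f(k) − (n+δ)·k gives f'(k) = n+δ, i.e. 0.48·k^(0.48−1) = 0.092, so k_gold = (0.48/0.092)^(1/0.52) ≈ 23.9728.
y_gold = 23.9728^0.48 ≈ 4.5948.
c_gold = y_gold − (n+δ)·k_gold = 4.5948 − 0.092·23.9728 ≈ 2.3893.

c_gold ≈ 2.389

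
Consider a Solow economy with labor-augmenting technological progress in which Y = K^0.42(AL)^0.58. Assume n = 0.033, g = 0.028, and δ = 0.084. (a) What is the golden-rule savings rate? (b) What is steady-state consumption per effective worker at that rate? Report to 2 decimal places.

Capital per effective worker breaks even when investment replaces (n + g + δ)·k; here n + g + δ = 0.145.
For Cobb-Douglas, s_gold equals capital's share: s_gold = 0.42.
At the golden rule the marginal product of capital equals n+g+δ: 0.42·k^(0.42−1) = 0.145. Solving, k_gold = (0.42/0.145)^(1/0.58) ≈ 6.2567.
y_gold = 6.2567^0.42 ≈ 2.1601; c_gold = (1−0.42)·y_gold ≈ 1.2528.

(a) s_gold = 0.42; (b) c_gold ≈ 1.25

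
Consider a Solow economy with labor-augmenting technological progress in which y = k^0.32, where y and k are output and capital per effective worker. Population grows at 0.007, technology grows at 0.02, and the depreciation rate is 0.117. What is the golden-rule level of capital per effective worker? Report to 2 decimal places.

k_gold ≈ 3.24

Break-even investment rate: n + g + δ = 0.007 + 0.02 + 0.117 = 0.144.
Golden rule sets MPK = n+g+δ: 0.32·k^(0.32−1) = 0.144, so k_gold = (0.32/0.144)^(1/0.68) ≈ 3.2358.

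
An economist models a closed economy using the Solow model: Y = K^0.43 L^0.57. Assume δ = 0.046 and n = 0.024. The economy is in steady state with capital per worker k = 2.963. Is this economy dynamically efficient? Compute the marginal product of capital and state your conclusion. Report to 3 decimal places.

Break-even investment rate: n + δ = 0.024 + 0.046 = 0.07.
MPK = 0.43·k^(0.43−1) = 0.43·2.963^(-0.57) ≈ 0.2315.
MPK > 0.07, so the economy is dynamically efficient (under-saving).

dynamically efficient; MPK ≈ 0.232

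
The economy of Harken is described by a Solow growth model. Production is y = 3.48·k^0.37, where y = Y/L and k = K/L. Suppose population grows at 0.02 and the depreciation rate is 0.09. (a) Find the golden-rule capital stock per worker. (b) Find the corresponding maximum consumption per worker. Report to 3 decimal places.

Capital per worker breaks even when investment replaces (n + δ)·k; here n + δ = 0.11.
Golden rule sets MPK = n+δ: 0.37·3.48·k^(0.37−1) = 0.11, so k_gold = (0.37·3.48/0.11)^(1/0.63) ≈ 49.6426.
y_gold = 3.48·49.6426^0.37 ≈ 14.7586; c_gold = y_gold − 0.11·k_gold ≈ 9.2979.

(a) k_gold ≈ 49.643; (b) c_gold ≈ 9.298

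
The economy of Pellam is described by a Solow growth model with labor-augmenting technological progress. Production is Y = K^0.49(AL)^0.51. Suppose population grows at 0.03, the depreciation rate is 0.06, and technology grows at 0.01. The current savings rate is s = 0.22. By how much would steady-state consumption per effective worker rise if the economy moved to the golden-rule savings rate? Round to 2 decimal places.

Δc ≈ 0.68

n + g + δ = 0.03 + 0.01 + 0.06 = 0.1.
Current steady state (s = 0.22): k* = (0.22/0.1)^(1/0.51) ≈ 4.6926, y* = 4.6926^0.49 ≈ 2.1330, c* = (1−0.22)·2.1330 ≈ 1.6638.
Setting f'(k) = n+g+δ gives 0.49·k^(0.49−1) = 0.1, hence k_gold = (0.49/0.1)^(1/0.51) ≈ 22.5593.
y_gold = 22.5593^0.49 ≈ 4.6039, c_gold = y_gold − 0.1·k_gold ≈ 2.3480.
Gain: Δc = 2.3480 − 1.6638 ≈ 0.6843.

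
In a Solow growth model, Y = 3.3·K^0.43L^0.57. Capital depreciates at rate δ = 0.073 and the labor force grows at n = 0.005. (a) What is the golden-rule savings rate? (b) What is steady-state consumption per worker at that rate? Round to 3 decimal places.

Capital per worker breaks even when investment replaces (n + δ)·k; here n + δ = 0.078.
For Cobb-Douglas, s_gold equals capital's share: s_gold = 0.43.
At the golden rule the marginal product of capital equals n+δ: 0.43·3.3·k^(0.43−1) = 0.078. Solving, k_gold = (0.43·3.3/0.078)^(1/0.57) ≈ 162.3041.
y_gold = 3.3·162.3041^0.43 ≈ 29.4412; c_gold = (1−0.43)·y_gold ≈ 16.7815.

(a) s_gold = 0.430; (b) c_gold ≈ 16.781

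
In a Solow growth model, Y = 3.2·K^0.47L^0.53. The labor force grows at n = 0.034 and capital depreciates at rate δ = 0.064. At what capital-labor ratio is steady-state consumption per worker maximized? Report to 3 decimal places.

The effective depreciation rate is n + δ = 0.034 + 0.064 = 0.098.
At the golden rule the marginal product of capital equals n+δ: 0.47·3.2·k^(0.47−1) = 0.098. Solving, k_gold = (0.47·3.2/0.098)^(1/0.53) ≈ 172.8928.

k_gold ≈ 172.893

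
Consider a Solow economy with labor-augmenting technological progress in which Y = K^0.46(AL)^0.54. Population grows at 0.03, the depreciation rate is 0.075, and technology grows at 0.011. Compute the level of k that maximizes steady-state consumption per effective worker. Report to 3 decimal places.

k_gold ≈ 12.822

Break-even investment rate: n + g + δ = 0.03 + 0.011 + 0.075 = 0.116.
At the golden rule the marginal product of capital equals n+g+δ: 0.46·k^(0.46−1) = 0.116. Solving, k_gold = (0.46/0.116)^(1/0.54) ≈ 12.8222.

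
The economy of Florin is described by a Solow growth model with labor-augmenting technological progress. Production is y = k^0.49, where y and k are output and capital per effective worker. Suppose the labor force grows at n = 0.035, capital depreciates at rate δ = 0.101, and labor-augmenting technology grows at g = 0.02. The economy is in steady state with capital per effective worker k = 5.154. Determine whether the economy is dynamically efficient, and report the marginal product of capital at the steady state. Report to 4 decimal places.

dynamically efficient; MPK ≈ 0.2123

Break-even investment rate: n + g + δ = 0.035 + 0.02 + 0.101 = 0.156.
MPK = 0.49·k^(0.49−1) = 0.49·5.154^(-0.51) ≈ 0.2123.
MPK > 0.156, so the economy is dynamically efficient (under-saving).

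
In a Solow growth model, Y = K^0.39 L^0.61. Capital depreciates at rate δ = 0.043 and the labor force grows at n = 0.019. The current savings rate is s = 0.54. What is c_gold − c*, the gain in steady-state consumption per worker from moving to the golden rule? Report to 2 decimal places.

n + δ = 0.019 + 0.043 = 0.062.
Current steady state (s = 0.54): k* = (0.54/0.062)^(1/0.61) ≈ 34.7526, y* = 34.7526^0.39 ≈ 3.9901, c* = (1−0.54)·3.9901 ≈ 1.8355.
Golden rule sets MPK = n+δ: 0.39·k^(0.39−1) = 0.062, so k_gold = (0.39/0.062)^(1/0.61) ≈ 20.3845.
y_gold = 20.3845^0.39 ≈ 3.2406, c_gold = y_gold − 0.062·k_gold ≈ 1.9768.
Gain: Δc = 1.9768 − 1.8355 ≈ 0.1413.

Δc ≈ 0.14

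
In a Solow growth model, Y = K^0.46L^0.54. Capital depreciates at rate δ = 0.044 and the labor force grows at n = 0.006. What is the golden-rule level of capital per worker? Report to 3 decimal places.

The effective depreciation rate is n + δ = 0.006 + 0.044 = 0.05.
At the golden rule the marginal product of capital equals n+δ: 0.46·k^(0.46−1) = 0.05. Solving, k_gold = (0.46/0.05)^(1/0.54) ≈ 60.9245.

k_gold ≈ 60.925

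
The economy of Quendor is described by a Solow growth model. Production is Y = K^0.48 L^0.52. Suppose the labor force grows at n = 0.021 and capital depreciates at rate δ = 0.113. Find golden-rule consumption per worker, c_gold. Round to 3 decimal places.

The effective depreciation rate is n + δ = 0.021 + 0.113 = 0.134.
Golden rule sets MPK = n+δ: 0.48·k^(0.48−1) = 0.134, so k_gold = (0.48/0.134)^(1/0.52) ≈ 11.6318.
y_gold = 11.6318^0.48 ≈ 3.2472.
c_gold = y_gold − (n+δ)·k_gold = 3.2472 − 0.134·11.6318 ≈ 1.6885.

c_gold ≈ 1.689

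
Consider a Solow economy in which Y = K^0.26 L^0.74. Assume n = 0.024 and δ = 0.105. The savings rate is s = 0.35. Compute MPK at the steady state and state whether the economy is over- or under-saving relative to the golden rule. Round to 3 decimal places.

Break-even investment rate: n + δ = 0.024 + 0.105 = 0.129.
Steady-state k*: s·k^0.26 = 0.129·k gives k* = (0.35/0.129)^(1/0.74) ≈ 3.8528.
MPK = 0.26·3.8528^(-0.74) ≈ 0.0958.
MPK < n+δ = 0.129, so the economy is dynamically inefficient (over-saving).

over-saving; MPK ≈ 0.096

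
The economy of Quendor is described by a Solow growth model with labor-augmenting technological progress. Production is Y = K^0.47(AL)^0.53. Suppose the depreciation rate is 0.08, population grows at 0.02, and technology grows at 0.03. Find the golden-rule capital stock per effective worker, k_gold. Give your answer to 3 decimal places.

n + g + δ = 0.02 + 0.03 + 0.08 = 0.13.
At the golden rule the marginal product of capital equals n+g+δ: 0.47·k^(0.47−1) = 0.13. Solving, k_gold = (0.47/0.13)^(1/0.53) ≈ 11.3011.

k_gold ≈ 11.301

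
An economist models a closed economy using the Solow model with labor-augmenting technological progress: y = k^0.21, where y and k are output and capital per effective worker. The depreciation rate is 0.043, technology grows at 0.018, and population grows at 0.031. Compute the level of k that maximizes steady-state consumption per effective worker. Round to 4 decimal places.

Capital per effective worker breaks even when investment replaces (n + g + δ)·k; here n + g + δ = 0.092.
Setting f'(k) = n+g+δ gives 0.21·k^(0.21−1) = 0.092, hence k_gold = (0.21/0.092)^(1/0.79) ≈ 2.8426.

k_gold ≈ 2.8426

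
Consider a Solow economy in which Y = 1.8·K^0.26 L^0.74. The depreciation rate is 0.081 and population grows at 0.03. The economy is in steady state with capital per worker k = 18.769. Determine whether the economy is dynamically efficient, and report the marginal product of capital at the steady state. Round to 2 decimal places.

dynamically inefficient; MPK ≈ 0.05

Capital per worker breaks even when investment replaces (n + δ)·k; here n + δ = 0.111.
MPK = 0.26·1.8·k^(0.26−1) = 0.26·1.8·18.769^(-0.74) ≈ 0.0534.
MPK < 0.111, so the economy is dynamically inefficient (over-saving).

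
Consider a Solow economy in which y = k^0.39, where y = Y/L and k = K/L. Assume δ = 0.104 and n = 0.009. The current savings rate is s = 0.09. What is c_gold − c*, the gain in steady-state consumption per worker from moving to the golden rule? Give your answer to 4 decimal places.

Capital per worker breaks even when investment replaces (n + δ)·k; here n + δ = 0.113.
Current steady state (s = 0.09): k* = (0.09/0.113)^(1/0.61) ≈ 0.6886, y* = 0.6886^0.39 ≈ 0.8646, c* = (1−0.09)·0.8646 ≈ 0.7868.
Maximizing c = f(k) − (n+δ)·k gives f'(k) = n+δ, i.e. 0.39·k^(0.39−1) = 0.113, so k_gold = (0.39/0.113)^(1/0.61) ≈ 7.6198.
y_gold = 7.6198^0.39 ≈ 2.2078, c_gold = y_gold − 0.113·k_gold ≈ 1.3468.
Gain: Δc = 1.3468 − 0.7868 ≈ 0.5600.

Δc ≈ 0.5600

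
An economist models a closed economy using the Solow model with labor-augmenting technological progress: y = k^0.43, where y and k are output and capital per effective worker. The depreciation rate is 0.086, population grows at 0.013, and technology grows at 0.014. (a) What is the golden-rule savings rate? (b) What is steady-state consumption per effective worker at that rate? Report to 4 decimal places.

n + g + δ = 0.013 + 0.014 + 0.086 = 0.113.
For Cobb-Douglas, s_gold equals capital's share: s_gold = 0.43.
At the golden rule the marginal product of capital equals n+g+δ: 0.43·k^(0.43−1) = 0.113. Solving, k_gold = (0.43/0.113)^(1/0.57) ≈ 10.4286.
y_gold = 10.4286^0.43 ≈ 2.7406; c_gold = (1−0.43)·y_gold ≈ 1.5621.

(a) s_gold = 0.4300; (b) c_gold ≈ 1.5621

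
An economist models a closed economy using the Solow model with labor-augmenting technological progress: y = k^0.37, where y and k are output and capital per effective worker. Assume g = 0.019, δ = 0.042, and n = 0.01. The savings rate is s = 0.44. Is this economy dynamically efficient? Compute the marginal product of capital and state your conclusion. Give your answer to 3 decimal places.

dynamically inefficient; MPK ≈ 0.060

The effective depreciation rate is n + g + δ = 0.01 + 0.019 + 0.042 = 0.071.
Steady-state k*: s·k^0.37 = 0.071·k gives k* = (0.44/0.071)^(1/0.63) ≈ 18.0905.
MPK = 0.37·18.0905^(-0.63) ≈ 0.0597.
MPK < n+g+δ = 0.071, so the economy is dynamically inefficient (over-saving).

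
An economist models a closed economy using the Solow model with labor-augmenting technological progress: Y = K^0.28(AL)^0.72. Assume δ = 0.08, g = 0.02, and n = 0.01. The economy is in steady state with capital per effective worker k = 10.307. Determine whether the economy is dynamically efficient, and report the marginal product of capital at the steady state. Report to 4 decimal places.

Capital per effective worker breaks even when investment replaces (n + g + δ)·k; here n + g + δ = 0.11.
MPK = 0.28·k^(0.28−1) = 0.28·10.307^(-0.72) ≈ 0.0522.
MPK < 0.11, so the economy is dynamically inefficient (over-saving).

dynamically inefficient; MPK ≈ 0.0522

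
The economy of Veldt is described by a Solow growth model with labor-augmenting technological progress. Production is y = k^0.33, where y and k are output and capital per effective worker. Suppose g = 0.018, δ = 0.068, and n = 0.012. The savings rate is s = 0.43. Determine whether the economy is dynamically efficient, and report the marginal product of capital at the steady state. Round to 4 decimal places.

dynamically inefficient; MPK ≈ 0.0752

Capital per effective worker breaks even when investment replaces (n + g + δ)·k; here n + g + δ = 0.098.
Steady-state k*: s·k^0.33 = 0.098·k gives k* = (0.43/0.098)^(1/0.67) ≈ 9.0901.
MPK = 0.33·9.0901^(-0.67) ≈ 0.0752.
MPK < n+g+δ = 0.098, so the economy is dynamically inefficient (over-saving).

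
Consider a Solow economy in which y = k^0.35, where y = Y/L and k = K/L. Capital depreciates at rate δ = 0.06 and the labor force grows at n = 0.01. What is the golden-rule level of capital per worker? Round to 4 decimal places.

n + δ = 0.01 + 0.06 = 0.07.
Golden rule sets MPK = n+δ: 0.35·k^(0.35−1) = 0.07, so k_gold = (0.35/0.07)^(1/0.65) ≈ 11.8943.

k_gold ≈ 11.8943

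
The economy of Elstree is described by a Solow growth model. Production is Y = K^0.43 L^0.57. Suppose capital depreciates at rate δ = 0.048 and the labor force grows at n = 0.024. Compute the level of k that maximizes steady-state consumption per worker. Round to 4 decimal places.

k_gold ≈ 22.9955

n + δ = 0.024 + 0.048 = 0.072.
Golden rule sets MPK = n+δ: 0.43·k^(0.43−1) = 0.072, so k_gold = (0.43/0.072)^(1/0.57) ≈ 22.9955.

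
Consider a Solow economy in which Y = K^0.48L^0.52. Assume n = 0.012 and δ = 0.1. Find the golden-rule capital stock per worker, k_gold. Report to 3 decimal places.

k_gold ≈ 16.422

The effective depreciation rate is n + δ = 0.012 + 0.1 = 0.112.
Setting f'(k) = n+δ gives 0.48·k^(0.48−1) = 0.112, hence k_gold = (0.48/0.112)^(1/0.52) ≈ 16.4221.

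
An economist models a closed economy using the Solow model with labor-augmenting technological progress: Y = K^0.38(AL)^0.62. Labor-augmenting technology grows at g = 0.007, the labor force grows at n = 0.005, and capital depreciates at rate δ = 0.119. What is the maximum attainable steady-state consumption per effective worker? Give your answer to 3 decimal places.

c_gold ≈ 1.191

The effective depreciation rate is n + g + δ = 0.005 + 0.007 + 0.119 = 0.131.
Golden rule sets MPK = n+g+δ: 0.38·k^(0.38−1) = 0.131, so k_gold = (0.38/0.131)^(1/0.62) ≈ 5.5717.
y_gold = 5.5717^0.38 ≈ 1.9208.
c_gold = y_gold − (n+g+δ)·k_gold = 1.9208 − 0.131·5.5717 ≈ 1.1909.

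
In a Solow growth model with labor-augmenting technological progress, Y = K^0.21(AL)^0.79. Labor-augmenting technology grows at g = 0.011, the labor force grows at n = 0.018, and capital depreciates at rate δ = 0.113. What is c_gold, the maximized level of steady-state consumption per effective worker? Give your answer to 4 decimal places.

c_gold ≈ 0.8766

n + g + δ = 0.018 + 0.011 + 0.113 = 0.142.
Setting f'(k) = n+g+δ gives 0.21·k^(0.21−1) = 0.142, hence k_gold = (0.21/0.142)^(1/0.79) ≈ 1.6410.
y_gold = 1.6410^0.21 ≈ 1.1096.
c_gold = y_gold − (n+g+δ)·k_gold = 1.1096 − 0.142·1.6410 ≈ 0.8766.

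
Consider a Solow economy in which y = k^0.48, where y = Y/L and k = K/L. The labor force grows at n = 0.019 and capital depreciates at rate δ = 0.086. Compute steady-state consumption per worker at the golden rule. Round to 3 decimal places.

The effective depreciation rate is n + δ = 0.019 + 0.086 = 0.105.
At the golden rule the marginal product of capital equals n+δ: 0.48·k^(0.48−1) = 0.105. Solving, k_gold = (0.48/0.105)^(1/0.52) ≈ 18.5922.
y_gold = 18.5922^0.48 ≈ 4.0670.
c_gold = y_gold − (n+δ)·k_gold = 4.0670 − 0.105·18.5922 ≈ 2.1149.

c_gold ≈ 2.115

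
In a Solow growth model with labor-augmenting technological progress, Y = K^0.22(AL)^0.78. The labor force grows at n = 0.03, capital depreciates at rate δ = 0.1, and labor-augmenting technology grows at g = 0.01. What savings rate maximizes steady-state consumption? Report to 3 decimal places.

n + g + δ = 0.03 + 0.01 + 0.1 = 0.14.
At the golden rule MPK = n+g+δ, and in any Cobb-Douglas steady state s = (n+g+δ)·k/y = MPK·k/y = capital's share 0.22.

s_gold = 0.220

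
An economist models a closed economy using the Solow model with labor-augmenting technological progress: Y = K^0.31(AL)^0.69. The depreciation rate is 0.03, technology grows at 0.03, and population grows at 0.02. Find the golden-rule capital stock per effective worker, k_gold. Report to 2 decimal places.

Capital per effective worker breaks even when investment replaces (n + g + δ)·k; here n + g + δ = 0.08.
Maximizing c = f(k) − (n+g+δ)·k gives f'(k) = n+g+δ, i.e. 0.31·k^(0.31−1) = 0.08, so k_gold = (0.31/0.08)^(1/0.69) ≈ 7.1214.

k_gold ≈ 7.12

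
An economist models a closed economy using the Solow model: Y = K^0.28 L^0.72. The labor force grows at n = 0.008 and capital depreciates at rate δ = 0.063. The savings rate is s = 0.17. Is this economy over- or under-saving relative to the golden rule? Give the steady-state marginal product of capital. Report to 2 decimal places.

under-saving; MPK ≈ 0.12

n + δ = 0.008 + 0.063 = 0.071.
Steady-state k*: s·k^0.28 = 0.071·k gives k* = (0.17/0.071)^(1/0.72) ≈ 3.3624.
MPK = 0.28·3.3624^(-0.72) ≈ 0.1169.
MPK > n+δ = 0.071, so the economy is dynamically efficient (under-saving).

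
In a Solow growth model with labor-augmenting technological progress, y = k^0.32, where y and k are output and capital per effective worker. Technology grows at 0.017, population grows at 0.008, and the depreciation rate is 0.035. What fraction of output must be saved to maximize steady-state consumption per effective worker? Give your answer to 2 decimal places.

s_gold = 0.32

Capital per effective worker breaks even when investment replaces (n + g + δ)·k; here n + g + δ = 0.06.
At the golden rule MPK = n+g+δ, and in any Cobb-Douglas steady state s = (n+g+δ)·k/y = MPK·k/y = capital's share 0.32.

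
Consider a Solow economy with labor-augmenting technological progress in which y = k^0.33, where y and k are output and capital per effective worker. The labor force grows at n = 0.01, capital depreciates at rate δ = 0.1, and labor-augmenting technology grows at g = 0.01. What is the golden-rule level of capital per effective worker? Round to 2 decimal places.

The effective depreciation rate is n + g + δ = 0.01 + 0.01 + 0.1 = 0.12.
Setting f'(k) = n+g+δ gives 0.33·k^(0.33−1) = 0.12, hence k_gold = (0.33/0.12)^(1/0.67) ≈ 4.5261.

k_gold ≈ 4.53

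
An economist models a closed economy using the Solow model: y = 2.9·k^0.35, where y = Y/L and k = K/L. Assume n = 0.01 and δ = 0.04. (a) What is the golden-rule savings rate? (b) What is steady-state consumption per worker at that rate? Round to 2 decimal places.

(a) s_gold = 0.35; (b) c_gold ≈ 9.54

The effective depreciation rate is n + δ = 0.01 + 0.04 = 0.05.
For Cobb-Douglas, s_gold equals capital's share: s_gold = 0.35.
Setting f'(k) = n+δ gives 0.35·2.9·k^(0.35−1) = 0.05, hence k_gold = (0.35·2.9/0.05)^(1/0.65) ≈ 102.6910.
y_gold = 2.9·102.6910^0.35 ≈ 14.6701; c_gold = (1−0.35)·y_gold ≈ 9.5356.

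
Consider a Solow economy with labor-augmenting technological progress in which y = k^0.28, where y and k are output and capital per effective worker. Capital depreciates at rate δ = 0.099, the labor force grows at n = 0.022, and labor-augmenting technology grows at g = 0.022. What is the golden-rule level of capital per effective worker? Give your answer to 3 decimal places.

k_gold ≈ 2.543

The effective depreciation rate is n + g + δ = 0.022 + 0.022 + 0.099 = 0.143.
Setting f'(k) = n+g+δ gives 0.28·k^(0.28−1) = 0.143, hence k_gold = (0.28/0.143)^(1/0.72) ≈ 2.5428.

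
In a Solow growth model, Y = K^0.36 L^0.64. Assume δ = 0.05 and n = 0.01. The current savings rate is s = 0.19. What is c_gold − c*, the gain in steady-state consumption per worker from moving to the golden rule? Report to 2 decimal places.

n + δ = 0.01 + 0.05 = 0.06.
Current steady state (s = 0.19): k* = (0.19/0.06)^(1/0.64) ≈ 6.0561, y* = 6.0561^0.36 ≈ 1.9124, c* = (1−0.19)·1.9124 ≈ 1.5491.
At the golden rule the marginal product of capital equals n+δ: 0.36·k^(0.36−1) = 0.06. Solving, k_gold = (0.36/0.06)^(1/0.64) ≈ 16.4385.
y_gold = 16.4385^0.36 ≈ 2.7397, c_gold = y_gold − 0.06·k_gold ≈ 1.7534.
Gain: Δc = 1.7534 − 1.5491 ≈ 0.2044.

Δc ≈ 0.20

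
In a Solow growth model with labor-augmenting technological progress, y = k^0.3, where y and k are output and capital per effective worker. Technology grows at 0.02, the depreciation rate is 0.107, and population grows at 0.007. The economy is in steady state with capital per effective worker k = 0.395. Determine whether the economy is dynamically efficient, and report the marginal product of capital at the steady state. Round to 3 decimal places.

Break-even investment rate: n + g + δ = 0.007 + 0.02 + 0.107 = 0.134.
MPK = 0.3·k^(0.3−1) = 0.3·0.395^(-0.7) ≈ 0.5748.
MPK > 0.134, so the economy is dynamically efficient (under-saving).

dynamically efficient; MPK ≈ 0.575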